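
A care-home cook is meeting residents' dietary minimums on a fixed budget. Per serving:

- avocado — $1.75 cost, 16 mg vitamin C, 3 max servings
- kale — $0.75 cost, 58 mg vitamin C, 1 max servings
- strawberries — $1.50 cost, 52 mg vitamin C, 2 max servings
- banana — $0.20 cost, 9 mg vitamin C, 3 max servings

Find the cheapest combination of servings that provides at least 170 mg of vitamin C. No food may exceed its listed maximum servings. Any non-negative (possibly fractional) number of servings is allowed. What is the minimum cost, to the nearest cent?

$3.80

Cost per mg of vitamin C: kale $0.0129, banana $0.0222, strawberries $0.0288, avocado $0.1094.
Take 1 serving of kale: +58.0 mg vitamin C for $0.75 (total $0.75, still need 112.0 mg).
Take 3 servings of banana: +27.0 mg vitamin C for $0.60 (total $1.35, still need 85.0 mg).
Take 1.635 servings of strawberries: +85.0 mg vitamin C for $2.45 (total $3.80, still need 0.0 mg).
Greedy by cheapest-per-mg is optimal for a single linear constraint, so the minimum cost is $3.80.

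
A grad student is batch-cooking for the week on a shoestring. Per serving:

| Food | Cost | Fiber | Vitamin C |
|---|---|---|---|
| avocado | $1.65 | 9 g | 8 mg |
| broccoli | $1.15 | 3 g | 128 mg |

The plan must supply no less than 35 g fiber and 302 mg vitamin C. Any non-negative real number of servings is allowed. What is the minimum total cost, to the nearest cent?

This is a tiny linear program; its minimum lies at a vertex of the feasible set. List the vertices and price them.
avocado only: max(35/9, 302/8) = 37.75 servings → $62.29.
broccoli only: max(35/3, 302/128) = 11.67 servings → $13.42.
avocado + broccoli with both tight: 3.168 servings and 2.161 servings → $7.71.
So the least-cost plan costs $7.71.

$7.71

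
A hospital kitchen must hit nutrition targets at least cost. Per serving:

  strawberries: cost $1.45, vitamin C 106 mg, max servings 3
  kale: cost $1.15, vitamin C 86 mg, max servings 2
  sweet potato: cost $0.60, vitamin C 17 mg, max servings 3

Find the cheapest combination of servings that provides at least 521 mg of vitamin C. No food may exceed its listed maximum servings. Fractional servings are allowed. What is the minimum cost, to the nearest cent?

$7.74

Cost per mg of vitamin C: kale $0.0134, strawberries $0.0137, sweet potato $0.0353.
Take 2 servings of kale: +172.0 mg vitamin C for $2.30 (total $2.30, still need 349.0 mg).
Take 3 servings of strawberries: +318.0 mg vitamin C for $4.35 (total $6.65, still need 31.0 mg).
Take 1.824 servings of sweet potato: +31.0 mg vitamin C for $1.09 (total $7.74, still need 0.0 mg).
Filling from the cheapest source first is optimal under one linear minimum: $7.74.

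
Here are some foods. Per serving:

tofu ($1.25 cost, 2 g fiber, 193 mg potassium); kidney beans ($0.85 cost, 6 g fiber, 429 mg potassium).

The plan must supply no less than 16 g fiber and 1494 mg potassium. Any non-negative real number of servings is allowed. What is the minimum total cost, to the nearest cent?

An LP optimum is at a vertex; with two nutrient constraints at most two foods are used. Check each candidate.
tofu only: max(16/2, 1494/193) = 8 servings → $10.00.
kidney beans only: max(16/6, 1494/429) = 3.483 servings → $2.96.
tofu + kidney beans with both tight: 7 servings and 0.3333 servings → $9.03.
Cheapest feasible corner: $2.96.

$2.96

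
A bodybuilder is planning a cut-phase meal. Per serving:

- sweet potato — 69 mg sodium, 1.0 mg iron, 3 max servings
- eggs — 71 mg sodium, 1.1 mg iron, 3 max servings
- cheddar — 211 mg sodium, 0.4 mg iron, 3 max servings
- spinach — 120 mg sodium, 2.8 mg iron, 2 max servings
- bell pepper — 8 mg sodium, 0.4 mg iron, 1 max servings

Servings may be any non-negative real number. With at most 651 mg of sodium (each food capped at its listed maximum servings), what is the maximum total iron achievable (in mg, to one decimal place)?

12.1 mg

Iron per mg sodium: bell pepper 0.05, spinach 0.02333, eggs 0.01549, sweet potato 0.01449, cheddar 0.001896.
Take 1 serving of bell pepper: uses 8 mg sodium, +0.4 mg iron (running total 0.4 mg).
Take 2 servings of spinach: uses 240 mg sodium, +5.6 mg iron (running total 6.0 mg).
Take 3 servings of eggs: uses 213 mg sodium, +3.3 mg iron (running total 9.3 mg).
Take 2.754 servings of sweet potato: uses 190 mg sodium, +2.8 mg iron (running total 12.1 mg).
Filling greedily by iron-per-mg sodium is optimal for one linear limit, giving 12.1 mg.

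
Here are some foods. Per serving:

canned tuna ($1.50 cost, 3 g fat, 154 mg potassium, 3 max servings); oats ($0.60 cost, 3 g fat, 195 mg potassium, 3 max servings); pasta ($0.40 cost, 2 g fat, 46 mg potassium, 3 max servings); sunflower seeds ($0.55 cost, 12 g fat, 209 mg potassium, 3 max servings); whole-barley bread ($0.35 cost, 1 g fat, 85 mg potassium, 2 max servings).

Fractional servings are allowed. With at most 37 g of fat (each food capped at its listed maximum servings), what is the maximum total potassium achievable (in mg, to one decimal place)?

Potassium per g fat: whole-barley bread 85, oats 65, canned tuna 51.33, pasta 23, sunflower seeds 17.42.
Take 2 servings of whole-barley bread: uses 2 g fat, +170.0 mg potassium (running total 170.0 mg).
Take 3 servings of oats: uses 9 g fat, +585.0 mg potassium (running total 755.0 mg).
Take 3 servings of canned tuna: uses 9 g fat, +462.0 mg potassium (running total 1217.0 mg).
Take 3 servings of pasta: uses 6 g fat, +138.0 mg potassium (running total 1355.0 mg).
Take 0.9167 servings of sunflower seeds: uses 11 g fat, +191.6 mg potassium (running total 1546.6 mg).
Filling greedily by potassium-per-g fat is optimal for one linear limit, giving 1546.6 mg.

1546.6 mg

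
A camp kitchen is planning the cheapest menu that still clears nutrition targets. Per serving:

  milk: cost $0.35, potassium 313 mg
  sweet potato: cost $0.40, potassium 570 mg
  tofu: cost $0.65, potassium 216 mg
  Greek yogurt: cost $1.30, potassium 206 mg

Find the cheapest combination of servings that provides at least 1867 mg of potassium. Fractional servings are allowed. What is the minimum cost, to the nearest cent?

$1.31

Cost per mg of potassium: sweet potato $0.0007, milk $0.0011, tofu $0.0030, Greek yogurt $0.0063.
With no serving limits, use only sweet potato: 1867 mg / 570 mg = 3.275 servings × $0.40 = $1.31.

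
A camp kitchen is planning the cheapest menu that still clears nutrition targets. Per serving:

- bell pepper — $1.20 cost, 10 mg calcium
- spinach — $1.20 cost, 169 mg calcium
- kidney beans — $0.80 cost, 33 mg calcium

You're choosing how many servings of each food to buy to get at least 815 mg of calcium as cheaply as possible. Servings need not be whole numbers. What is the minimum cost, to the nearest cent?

$5.79

Cost per mg of calcium: spinach $0.0071, kidney beans $0.0242, bell pepper $0.1200.
With no serving limits, use only spinach: 815 mg / 169 mg = 4.822 servings × $1.20 = $5.79.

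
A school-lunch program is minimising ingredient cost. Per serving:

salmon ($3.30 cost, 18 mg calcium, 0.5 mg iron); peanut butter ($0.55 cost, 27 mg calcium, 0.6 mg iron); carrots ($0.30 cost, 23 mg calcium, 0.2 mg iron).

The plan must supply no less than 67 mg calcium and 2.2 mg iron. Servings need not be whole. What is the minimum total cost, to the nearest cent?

This is a tiny linear program; its minimum lies at a vertex of the feasible set. List the vertices and price them.
salmon only: max(67/18, 2.2/0.5) = 4.4 servings → $14.52.
peanut butter only: max(67/27, 2.2/0.6) = 3.667 servings → $2.02.
carrots only: max(67/23, 2.2/0.2) = 11 servings → $3.30.
salmon + peanut butter: the both-tight solution has a negative serving — not a feasible corner.
salmon + carrots: the both-tight solution has a negative serving — not a feasible corner.
peanut butter + carrots with both targets exact would need a negative amount; discard.
The minimum over all feasible corners is $2.02.

$2.02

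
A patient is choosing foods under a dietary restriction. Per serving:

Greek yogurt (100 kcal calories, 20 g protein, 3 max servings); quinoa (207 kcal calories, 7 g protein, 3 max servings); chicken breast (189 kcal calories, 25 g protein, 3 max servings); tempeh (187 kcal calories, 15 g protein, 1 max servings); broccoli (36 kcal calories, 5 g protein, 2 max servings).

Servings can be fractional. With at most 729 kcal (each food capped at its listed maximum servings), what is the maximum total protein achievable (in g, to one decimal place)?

Protein per kcal: Greek yogurt 0.2, broccoli 0.1389, chicken breast 0.1323, tempeh 0.08021, quinoa 0.03382.
Take 3 servings of Greek yogurt: uses 300 kcal, +60.0 g protein (running total 60.0 g).
Take 2 servings of broccoli: uses 72 kcal, +10.0 g protein (running total 70.0 g).
Take 1.889 servings of chicken breast: uses 357 kcal, +47.2 g protein (running total 117.2 g).
Filling greedily by protein-per-kcal is optimal for one linear limit, giving 117.2 g.

117.2 g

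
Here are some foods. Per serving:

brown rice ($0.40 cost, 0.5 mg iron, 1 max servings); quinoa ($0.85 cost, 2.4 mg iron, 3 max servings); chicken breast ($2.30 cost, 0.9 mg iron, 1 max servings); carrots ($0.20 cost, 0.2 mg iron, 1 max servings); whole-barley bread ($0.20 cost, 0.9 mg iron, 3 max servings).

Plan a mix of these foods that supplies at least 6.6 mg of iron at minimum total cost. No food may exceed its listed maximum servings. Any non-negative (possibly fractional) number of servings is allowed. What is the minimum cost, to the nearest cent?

$1.98

Cost per mg of iron: whole-barley bread $0.2222, quinoa $0.3542, brown rice $0.8000, carrots $1.0000, chicken breast $2.5556.
Take 3 servings of whole-barley bread: +2.7 mg iron for $0.60 (total $0.60, still need 3.9 mg).
Take 1.625 servings of quinoa: +3.9 mg iron for $1.38 (total $1.98, still need 0.0 mg).
Greedy by cheapest-per-mg is optimal for a single linear constraint, so the minimum cost is $1.98.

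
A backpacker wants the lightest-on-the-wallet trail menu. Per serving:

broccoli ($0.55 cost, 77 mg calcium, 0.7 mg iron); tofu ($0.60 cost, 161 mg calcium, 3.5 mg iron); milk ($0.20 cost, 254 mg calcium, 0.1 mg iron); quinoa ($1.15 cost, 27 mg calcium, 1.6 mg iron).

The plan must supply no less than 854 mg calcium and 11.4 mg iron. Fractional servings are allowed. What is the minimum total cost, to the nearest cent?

$2.20

Minimising a linear cost over {calcium ≥ 854, iron ≥ 11.4, servings ≥ 0} — the optimum is at a vertex, using one or two foods.
broccoli only: max(854/77, 11.4/0.7) = 16.29 servings → $8.96.
tofu only: max(854/161, 11.4/3.5) = 5.304 servings → $3.18.
milk only: max(854/254, 11.4/0.1) = 114 servings → $22.80.
quinoa only: max(854/27, 11.4/1.6) = 31.63 servings → $36.37.
broccoli + tofu with both tight: 7.357 servings and 1.786 servings → $5.12.
broccoli + milk: intersection lies outside the first quadrant.
broccoli + quinoa with both tight: 10.15 servings and 2.685 servings → $8.67.
tofu + milk with both tight: 3.219 servings and 1.322 servings → $2.20.
tofu + quinoa with both targets exact would need a negative amount; discard.
milk + quinoa with both tight: 2.622 servings and 6.961 servings → $8.53.
So the least-cost plan costs $2.20.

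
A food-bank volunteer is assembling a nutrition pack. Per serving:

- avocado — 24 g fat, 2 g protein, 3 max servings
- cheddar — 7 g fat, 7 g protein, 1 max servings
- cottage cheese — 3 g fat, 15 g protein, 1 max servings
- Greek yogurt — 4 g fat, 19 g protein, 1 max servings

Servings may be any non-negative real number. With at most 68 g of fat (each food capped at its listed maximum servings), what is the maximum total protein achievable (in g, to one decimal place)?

45.5 g

Protein per g fat: cottage cheese 5, Greek yogurt 4.75, cheddar 1, avocado 0.08333.
Take 1 serving of cottage cheese: uses 3 g fat, +15.0 g protein (running total 15.0 g).
Take 1 serving of Greek yogurt: uses 4 g fat, +19.0 g protein (running total 34.0 g).
Take 1 serving of cheddar: uses 7 g fat, +7.0 g protein (running total 41.0 g).
Take 2.25 servings of avocado: uses 54 g fat, +4.5 g protein (running total 45.5 g).
Filling greedily by protein-per-g fat is optimal for one linear limit, giving 45.5 g.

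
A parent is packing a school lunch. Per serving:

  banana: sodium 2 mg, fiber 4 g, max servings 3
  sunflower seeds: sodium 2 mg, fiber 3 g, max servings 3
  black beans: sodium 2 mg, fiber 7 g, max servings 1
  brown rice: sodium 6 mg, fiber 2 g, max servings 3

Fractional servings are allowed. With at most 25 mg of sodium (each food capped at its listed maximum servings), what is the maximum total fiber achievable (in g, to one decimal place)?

Fiber per mg sodium: black beans 3.5, banana 2, sunflower seeds 1.5, brown rice 0.3333.
Take 1 serving of black beans: uses 2 mg sodium, +7.0 g fiber (running total 7.0 g).
Take 3 servings of banana: uses 6 mg sodium, +12.0 g fiber (running total 19.0 g).
Take 3 servings of sunflower seeds: uses 6 mg sodium, +9.0 g fiber (running total 28.0 g).
Take 1.833 servings of brown rice: uses 11 mg sodium, +3.7 g fiber (running total 31.7 g).
Greedy by best ratio exhausts the sodium allowance optimally: 31.7 g.

31.7 g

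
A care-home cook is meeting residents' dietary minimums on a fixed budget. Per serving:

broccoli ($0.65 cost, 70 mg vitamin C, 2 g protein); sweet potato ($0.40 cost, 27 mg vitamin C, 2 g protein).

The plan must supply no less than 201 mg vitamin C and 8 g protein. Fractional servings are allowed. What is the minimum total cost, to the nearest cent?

$2.14

broccoli only: max(201/70, 8/2) = 4 servings → $2.60.
sweet potato only: max(201/27, 8/2) = 7.444 servings → $2.98.
broccoli + sweet potato with both tight: 2.163 servings and 1.837 servings → $2.14.
Cheapest feasible corner: $2.14.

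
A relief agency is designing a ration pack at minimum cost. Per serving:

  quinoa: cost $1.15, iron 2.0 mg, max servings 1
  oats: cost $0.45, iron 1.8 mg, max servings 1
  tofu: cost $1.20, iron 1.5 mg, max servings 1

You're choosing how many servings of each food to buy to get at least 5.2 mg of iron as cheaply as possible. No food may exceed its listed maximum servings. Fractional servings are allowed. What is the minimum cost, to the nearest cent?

Cost per mg of iron: oats $0.2500, quinoa $0.5750, tofu $0.8000.
Take 1 serving of oats: +1.8 mg iron for $0.45 (total $0.45, still need 3.4 mg).
Take 1 serving of quinoa: +2.0 mg iron for $1.15 (total $1.60, still need 1.4 mg).
Take 0.9333 servings of tofu: +1.4 mg iron for $1.12 (total $2.72, still need 0.0 mg).
Filling from the cheapest source first is optimal under one linear minimum: $2.72.

$2.72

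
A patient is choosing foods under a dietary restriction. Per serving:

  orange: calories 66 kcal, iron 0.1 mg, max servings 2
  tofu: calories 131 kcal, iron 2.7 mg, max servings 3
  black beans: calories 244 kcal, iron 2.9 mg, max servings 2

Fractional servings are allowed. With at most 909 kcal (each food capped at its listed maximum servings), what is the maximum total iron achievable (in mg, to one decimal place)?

Iron per kcal: tofu 0.02061, black beans 0.01189, orange 0.001515.
Take 3 servings of tofu: uses 393 kcal, +8.1 mg iron (running total 8.1 mg).
Take 2 servings of black beans: uses 488 kcal, +5.8 mg iron (running total 13.9 mg).
Take 0.4242 servings of orange: uses 28 kcal, +0.0 mg iron (running total 13.9 mg).
Filling greedily by iron-per-kcal is optimal for one linear limit, giving 13.9 mg.

13.9 mg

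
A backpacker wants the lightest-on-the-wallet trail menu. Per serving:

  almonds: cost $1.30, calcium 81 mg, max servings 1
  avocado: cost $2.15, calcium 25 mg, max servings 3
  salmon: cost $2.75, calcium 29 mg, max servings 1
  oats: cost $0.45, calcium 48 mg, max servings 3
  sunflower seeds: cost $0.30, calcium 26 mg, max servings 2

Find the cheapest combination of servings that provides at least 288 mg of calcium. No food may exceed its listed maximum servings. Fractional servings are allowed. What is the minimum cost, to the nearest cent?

Cost per mg of calcium: oats $0.0094, sunflower seeds $0.0115, almonds $0.0160, avocado $0.0860, salmon $0.0948.
Take 3 servings of oats: +144.0 mg calcium for $1.35 (total $1.35, still need 144.0 mg).
Take 2 servings of sunflower seeds: +52.0 mg calcium for $0.60 (total $1.95, still need 92.0 mg).
Take 1 serving of almonds: +81.0 mg calcium for $1.30 (total $3.25, still need 11.0 mg).
Take 0.44 servings of avocado: +11.0 mg calcium for $0.95 (total $4.20, still need 0.0 mg).
Greedy by cheapest-per-mg is optimal for a single linear constraint, so the minimum cost is $4.20.

$4.20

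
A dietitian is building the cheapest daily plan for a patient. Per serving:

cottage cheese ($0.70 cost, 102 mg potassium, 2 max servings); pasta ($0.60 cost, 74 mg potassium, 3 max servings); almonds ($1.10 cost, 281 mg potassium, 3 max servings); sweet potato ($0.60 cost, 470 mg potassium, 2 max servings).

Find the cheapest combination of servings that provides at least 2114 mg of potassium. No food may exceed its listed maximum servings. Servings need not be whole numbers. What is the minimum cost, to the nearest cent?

$6.93

Cost per mg of potassium: sweet potato $0.0013, almonds $0.0039, cottage cheese $0.0069, pasta $0.0081.
Take 2 servings of sweet potato: +940.0 mg potassium for $1.20 (total $1.20, still need 1174.0 mg).
Take 3 servings of almonds: +843.0 mg potassium for $3.30 (total $4.50, still need 331.0 mg).
Take 2 servings of cottage cheese: +204.0 mg potassium for $1.40 (total $5.90, still need 127.0 mg).
Take 1.716 servings of pasta: +127.0 mg potassium for $1.03 (total $6.93, still need 0.0 mg).
Greedy by cheapest-per-mg is optimal for a single linear constraint, so the minimum cost is $6.93.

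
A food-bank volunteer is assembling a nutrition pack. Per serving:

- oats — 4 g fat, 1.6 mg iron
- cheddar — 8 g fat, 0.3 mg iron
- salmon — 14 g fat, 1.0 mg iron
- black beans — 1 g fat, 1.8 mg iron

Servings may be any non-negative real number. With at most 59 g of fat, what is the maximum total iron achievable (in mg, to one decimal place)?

106.2 mg

Iron per g fat: black beans 1.8, oats 0.4, salmon 0.07143, cheddar 0.0375.
With no serving limits, spend the whole fat allowance on black beans: 59 g / 1 g × 1.8 mg = 106.2 mg.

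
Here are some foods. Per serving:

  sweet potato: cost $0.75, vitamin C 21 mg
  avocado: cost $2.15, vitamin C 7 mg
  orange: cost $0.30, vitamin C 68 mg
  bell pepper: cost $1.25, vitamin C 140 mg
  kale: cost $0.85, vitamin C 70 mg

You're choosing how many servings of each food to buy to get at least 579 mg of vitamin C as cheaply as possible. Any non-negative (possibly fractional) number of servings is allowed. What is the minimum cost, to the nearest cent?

Cost per mg of vitamin C: orange $0.0044, bell pepper $0.0089, kale $0.0121, sweet potato $0.0357, avocado $0.3071.
With no serving limits, use only orange: 579 mg / 68 mg = 8.515 servings × $0.30 = $2.55.

$2.55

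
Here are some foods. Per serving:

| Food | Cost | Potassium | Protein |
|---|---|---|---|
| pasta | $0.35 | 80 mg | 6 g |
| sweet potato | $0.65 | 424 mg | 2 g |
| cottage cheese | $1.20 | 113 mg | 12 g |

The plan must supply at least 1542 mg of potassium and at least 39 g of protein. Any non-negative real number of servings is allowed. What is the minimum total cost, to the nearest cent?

Check every corner: each single food scaled to meet both minima, and each pair solved so both constraints bind.
pasta only: max(1542/80, 39/6) = 19.27 servings → $6.75.
sweet potato only: max(1542/424, 39/2) = 19.5 servings → $12.68.
cottage cheese only: max(1542/113, 39/12) = 13.65 servings → $16.38.
pasta + sweet potato with both tight: 5.643 servings and 2.572 servings → $3.65.
pasta + cottage cheese with both targets exact would need a negative amount; discard.
sweet potato + cottage cheese with both tight: 2.899 servings and 2.767 servings → $5.20.
The minimum over all feasible corners is $3.65.

$3.65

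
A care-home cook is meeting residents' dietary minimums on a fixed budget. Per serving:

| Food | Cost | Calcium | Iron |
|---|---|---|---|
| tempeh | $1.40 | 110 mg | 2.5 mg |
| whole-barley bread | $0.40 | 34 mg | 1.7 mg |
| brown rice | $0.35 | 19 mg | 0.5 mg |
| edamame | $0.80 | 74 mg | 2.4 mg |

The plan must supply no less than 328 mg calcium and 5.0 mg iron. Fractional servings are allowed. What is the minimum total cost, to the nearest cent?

$3.55

For a min-cost LP with two ≥-constraints, a basic feasible solution has at most two positive variables.
tempeh only: max(328/110, 5.0/2.5) = 2.982 servings → $4.17.
whole-barley bread only: max(328/34, 5.0/1.7) = 9.647 servings → $3.86.
brown rice only: max(328/19, 5.0/0.5) = 17.26 servings → $6.04.
edamame only: max(328/74, 5.0/2.4) = 4.432 servings → $3.55.
tempeh + whole-barley bread: the both-tight solution has a negative serving — not a feasible corner.
tempeh + brown rice with both targets exact would need a negative amount; discard.
tempeh + edamame: intersection lies outside the first quadrant.
whole-barley bread + brown rice with both targets exact would need a negative amount; discard.
whole-barley bread + edamame with both targets exact would need a negative amount; discard.
brown rice + edamame with both targets exact would need a negative amount; discard.
So the least-cost plan costs $3.55.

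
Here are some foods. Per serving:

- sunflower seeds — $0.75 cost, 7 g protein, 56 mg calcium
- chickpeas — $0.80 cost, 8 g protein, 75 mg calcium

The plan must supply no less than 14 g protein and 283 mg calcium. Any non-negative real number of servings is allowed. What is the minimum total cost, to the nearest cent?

$3.02

An LP optimum is at a vertex; with two nutrient constraints at most two foods are used. Check each candidate.
sunflower seeds only: max(14/7, 283/56) = 5.054 servings → $3.79.
chickpeas only: max(14/8, 283/75) = 3.773 servings → $3.02.
sunflower seeds + chickpeas: the both-tight solution has a negative serving — not a feasible corner.
Cheapest feasible corner: $3.02.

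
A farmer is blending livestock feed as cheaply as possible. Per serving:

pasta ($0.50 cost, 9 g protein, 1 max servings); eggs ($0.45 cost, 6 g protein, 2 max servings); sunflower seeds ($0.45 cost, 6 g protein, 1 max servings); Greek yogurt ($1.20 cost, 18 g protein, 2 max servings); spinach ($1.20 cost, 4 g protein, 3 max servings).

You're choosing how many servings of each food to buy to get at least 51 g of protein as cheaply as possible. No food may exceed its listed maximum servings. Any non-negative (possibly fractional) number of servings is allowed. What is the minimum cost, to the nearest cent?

$3.35

Cost per g of protein: pasta $0.0556, Greek yogurt $0.0667, eggs $0.0750, sunflower seeds $0.0750, spinach $0.3000.
Take 1 serving of pasta: +9.0 g protein for $0.50 (total $0.50, still need 42.0 g).
Take 2 servings of Greek yogurt: +36.0 g protein for $2.40 (total $2.90, still need 6.0 g).
Take 1 serving of eggs: +6.0 g protein for $0.45 (total $3.35, still need 0.0 g).
Filling from the cheapest source first is optimal under one linear minimum: $3.35.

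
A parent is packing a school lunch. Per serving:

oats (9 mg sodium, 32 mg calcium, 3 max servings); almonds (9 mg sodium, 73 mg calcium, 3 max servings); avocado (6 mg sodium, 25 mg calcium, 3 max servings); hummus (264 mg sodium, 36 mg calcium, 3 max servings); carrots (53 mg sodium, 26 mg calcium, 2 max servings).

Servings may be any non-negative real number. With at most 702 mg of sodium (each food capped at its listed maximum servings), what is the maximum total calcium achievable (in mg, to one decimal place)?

513.5 mg

Calcium per mg sodium: almonds 8.111, avocado 4.167, oats 3.556, carrots 0.4906, hummus 0.1364.
Take 3 servings of almonds: uses 27 mg sodium, +219.0 mg calcium (running total 219.0 mg).
Take 3 servings of avocado: uses 18 mg sodium, +75.0 mg calcium (running total 294.0 mg).
Take 3 servings of oats: uses 27 mg sodium, +96.0 mg calcium (running total 390.0 mg).
Take 2 servings of carrots: uses 106 mg sodium, +52.0 mg calcium (running total 442.0 mg).
Take 1.985 servings of hummus: uses 524 mg sodium, +71.5 mg calcium (running total 513.5 mg).
Filling greedily by calcium-per-mg sodium is optimal for one linear limit, giving 513.5 mg.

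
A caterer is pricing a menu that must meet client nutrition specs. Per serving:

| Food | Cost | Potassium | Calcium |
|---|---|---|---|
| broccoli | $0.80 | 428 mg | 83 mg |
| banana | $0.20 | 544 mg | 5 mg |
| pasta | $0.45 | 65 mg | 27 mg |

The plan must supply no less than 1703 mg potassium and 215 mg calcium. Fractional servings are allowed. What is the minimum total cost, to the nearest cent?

Compare the cost at each extreme point of the feasible region.
broccoli only: max(1703/428, 215/83) = 3.979 servings → $3.18.
banana only: max(1703/544, 215/5) = 43 servings → $8.60.
pasta only: max(1703/65, 215/27) = 26.2 servings → $11.79.
broccoli + banana with both tight: 2.521 servings and 1.147 servings → $2.25.
broccoli + pasta: the both-tight solution has a negative serving — not a feasible corner.
banana + pasta with both tight: 2.228 servings and 7.55 servings → $3.84.
Cheapest feasible corner: $2.25.

$2.25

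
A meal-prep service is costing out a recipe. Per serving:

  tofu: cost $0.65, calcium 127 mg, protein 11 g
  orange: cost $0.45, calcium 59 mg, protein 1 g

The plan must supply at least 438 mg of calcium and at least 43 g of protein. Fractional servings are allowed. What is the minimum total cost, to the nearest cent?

tofu only: max(438/127, 43/11) = 3.909 servings → $2.54.
orange only: max(438/59, 43/1) = 43 servings → $19.35.
tofu + orange: intersection lies outside the first quadrant.
So the least-cost plan costs $2.54.

$2.54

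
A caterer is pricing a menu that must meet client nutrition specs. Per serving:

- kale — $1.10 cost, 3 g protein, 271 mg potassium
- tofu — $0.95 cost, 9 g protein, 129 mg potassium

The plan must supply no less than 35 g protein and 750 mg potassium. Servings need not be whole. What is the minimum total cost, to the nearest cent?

$4.55

An LP optimum is at a vertex; with two nutrient constraints at most two foods are used. Check each candidate.
kale only: max(35/3, 750/271) = 11.67 servings → $12.83.
tofu only: max(35/9, 750/129) = 5.814 servings → $5.52.
kale + tofu with both tight: 1.089 servings and 3.526 servings → $4.55.
The minimum over all feasible corners is $4.55.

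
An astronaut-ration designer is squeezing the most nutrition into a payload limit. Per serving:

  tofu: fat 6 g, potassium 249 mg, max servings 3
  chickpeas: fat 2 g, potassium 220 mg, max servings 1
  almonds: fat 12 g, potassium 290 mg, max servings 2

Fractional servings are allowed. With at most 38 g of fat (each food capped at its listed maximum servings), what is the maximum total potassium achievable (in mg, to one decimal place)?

1402.0 mg

Potassium per g fat: chickpeas 110, tofu 41.5, almonds 24.17.
Take 1 serving of chickpeas: uses 2 g fat, +220.0 mg potassium (running total 220.0 mg).
Take 3 servings of tofu: uses 18 g fat, +747.0 mg potassium (running total 967.0 mg).
Take 1.5 servings of almonds: uses 18 g fat, +435.0 mg potassium (running total 1402.0 mg).
Greedy by best ratio exhausts the fat allowance optimally: 1402.0 mg.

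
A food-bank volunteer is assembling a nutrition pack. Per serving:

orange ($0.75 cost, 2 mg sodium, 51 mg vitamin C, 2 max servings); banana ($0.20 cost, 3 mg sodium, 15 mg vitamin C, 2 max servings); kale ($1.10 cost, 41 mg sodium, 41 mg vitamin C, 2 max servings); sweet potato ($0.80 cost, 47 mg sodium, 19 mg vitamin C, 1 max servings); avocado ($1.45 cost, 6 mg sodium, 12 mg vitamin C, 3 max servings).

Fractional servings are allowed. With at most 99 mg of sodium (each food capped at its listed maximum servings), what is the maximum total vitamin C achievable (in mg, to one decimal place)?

Vitamin C per mg sodium: orange 25.5, banana 5, avocado 2, kale 1, sweet potato 0.4043.
Take 2 servings of orange: uses 4 mg sodium, +102.0 mg vitamin C (running total 102.0 mg).
Take 2 servings of banana: uses 6 mg sodium, +30.0 mg vitamin C (running total 132.0 mg).
Take 3 servings of avocado: uses 18 mg sodium, +36.0 mg vitamin C (running total 168.0 mg).
Take 1.732 servings of kale: uses 71 mg sodium, +71.0 mg vitamin C (running total 239.0 mg).
Filling greedily by vitamin C-per-mg sodium is optimal for one linear limit, giving 239.0 mg.

239.0 mg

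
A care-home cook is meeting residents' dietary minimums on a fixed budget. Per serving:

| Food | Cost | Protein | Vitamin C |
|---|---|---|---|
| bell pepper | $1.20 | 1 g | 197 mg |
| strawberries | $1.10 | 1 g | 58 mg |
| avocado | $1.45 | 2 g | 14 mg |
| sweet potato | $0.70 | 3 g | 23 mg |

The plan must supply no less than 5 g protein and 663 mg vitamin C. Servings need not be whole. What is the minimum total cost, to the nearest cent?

$4.36

An LP optimum is at a vertex; with two nutrient constraints at most two foods are used. Check each candidate.
bell pepper only: max(5/1, 663/197) = 5 servings → $6.00.
strawberries only: max(5/1, 663/58) = 11.43 servings → $12.57.
avocado only: max(5/2, 663/14) = 47.36 servings → $68.67.
sweet potato only: max(5/3, 663/23) = 28.83 servings → $20.18.
bell pepper + strawberries with both tight: 2.683 servings and 2.317 servings → $5.77.
bell pepper + avocado with both tight: 3.305 servings and 0.8474 servings → $5.20.
bell pepper + sweet potato with both tight: 3.299 servings and 0.5669 servings → $4.36.
strawberries + avocado with both targets exact would need a negative amount; discard.
strawberries + sweet potato: intersection lies outside the first quadrant.
avocado + sweet potato: the both-tight solution has a negative serving — not a feasible corner.
The minimum over all feasible corners is $4.36.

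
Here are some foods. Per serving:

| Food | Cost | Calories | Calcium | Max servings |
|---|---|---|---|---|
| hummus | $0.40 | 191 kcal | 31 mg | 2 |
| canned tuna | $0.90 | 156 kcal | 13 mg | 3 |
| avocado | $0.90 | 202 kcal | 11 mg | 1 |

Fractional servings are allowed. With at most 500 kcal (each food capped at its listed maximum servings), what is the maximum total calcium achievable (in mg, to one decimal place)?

71.8 mg

Calcium per kcal: hummus 0.1623, canned tuna 0.08333, avocado 0.05446.
Take 2 servings of hummus: uses 382 kcal, +62.0 mg calcium (running total 62.0 mg).
Take 0.7564 servings of canned tuna: uses 118 kcal, +9.8 mg calcium (running total 71.8 mg).
Greedy by best ratio exhausts the calories allowance optimally: 71.8 mg.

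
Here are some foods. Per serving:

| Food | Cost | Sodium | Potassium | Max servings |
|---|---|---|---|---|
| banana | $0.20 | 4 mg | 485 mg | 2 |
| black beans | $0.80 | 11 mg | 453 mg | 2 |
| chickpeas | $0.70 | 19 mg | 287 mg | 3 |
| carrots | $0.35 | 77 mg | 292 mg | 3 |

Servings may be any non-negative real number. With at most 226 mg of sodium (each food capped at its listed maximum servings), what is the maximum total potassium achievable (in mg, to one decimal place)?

Potassium per mg sodium: banana 121.2, black beans 41.18, chickpeas 15.11, carrots 3.792.
Take 2 servings of banana: uses 8 mg sodium, +970.0 mg potassium (running total 970.0 mg).
Take 2 servings of black beans: uses 22 mg sodium, +906.0 mg potassium (running total 1876.0 mg).
Take 3 servings of chickpeas: uses 57 mg sodium, +861.0 mg potassium (running total 2737.0 mg).
Take 1.805 servings of carrots: uses 139 mg sodium, +527.1 mg potassium (running total 3264.1 mg).
Greedy by best ratio exhausts the sodium allowance optimally: 3264.1 mg.

3264.1 mg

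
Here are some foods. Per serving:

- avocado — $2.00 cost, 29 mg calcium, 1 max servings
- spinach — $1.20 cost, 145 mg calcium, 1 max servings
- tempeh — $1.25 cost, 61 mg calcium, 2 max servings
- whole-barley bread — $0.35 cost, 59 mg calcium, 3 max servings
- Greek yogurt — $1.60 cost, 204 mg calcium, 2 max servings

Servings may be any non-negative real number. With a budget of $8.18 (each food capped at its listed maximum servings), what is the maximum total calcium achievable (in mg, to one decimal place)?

Calcium per dollar: whole-barley bread 168.6, Greek yogurt 127.5, spinach 120.8, tempeh 48.8, avocado 14.5.
Take 3 servings of whole-barley bread: spends $1.05, +177.0 mg calcium (running total 177.0 mg).
Take 2 servings of Greek yogurt: spends $3.20, +408.0 mg calcium (running total 585.0 mg).
Take 1 serving of spinach: spends $1.20, +145.0 mg calcium (running total 730.0 mg).
Take 2 servings of tempeh: spends $2.50, +122.0 mg calcium (running total 852.0 mg).
Take 0.115 servings of avocado: spends $0.23, +3.3 mg calcium (running total 855.3 mg).
Greedy by best ratio exhausts the cost allowance optimally: 855.3 mg.

855.3 mg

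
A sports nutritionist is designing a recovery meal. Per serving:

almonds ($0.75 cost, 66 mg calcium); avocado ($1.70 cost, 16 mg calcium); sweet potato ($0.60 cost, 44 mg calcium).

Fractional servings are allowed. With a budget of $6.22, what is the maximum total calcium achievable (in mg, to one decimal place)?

Calcium per dollar: almonds 88, sweet potato 73.33, avocado 9.412.
With no serving limits, spend the whole cost allowance on almonds: $6.22 / $0.75 × 66 mg = 547.4 mg.

547.4 mg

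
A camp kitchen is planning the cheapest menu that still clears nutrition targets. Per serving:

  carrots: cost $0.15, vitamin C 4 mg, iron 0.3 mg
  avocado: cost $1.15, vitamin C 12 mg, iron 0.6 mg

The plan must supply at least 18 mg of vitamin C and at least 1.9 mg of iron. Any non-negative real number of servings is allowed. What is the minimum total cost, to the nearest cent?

$0.95

This is a tiny linear program; its minimum lies at a vertex of the feasible set. List the vertices and price them.
carrots only: max(18/4, 1.9/0.3) = 6.333 servings → $0.95.
avocado only: max(18/12, 1.9/0.6) = 3.167 servings → $3.64.
carrots + avocado with both targets exact would need a negative amount; discard.
The minimum over all feasible corners is $0.95.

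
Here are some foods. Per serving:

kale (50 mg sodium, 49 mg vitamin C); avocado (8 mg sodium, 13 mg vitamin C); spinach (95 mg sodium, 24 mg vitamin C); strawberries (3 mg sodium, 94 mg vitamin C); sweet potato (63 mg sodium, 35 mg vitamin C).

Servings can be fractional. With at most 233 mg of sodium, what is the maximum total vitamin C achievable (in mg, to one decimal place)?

Vitamin C per mg sodium: strawberries 31.33, avocado 1.625, kale 0.98, sweet potato 0.5556, spinach 0.2526.
With no serving limits, spend the whole sodium allowance on strawberries: 233 mg / 3 mg × 94 mg = 7300.7 mg.

7300.7 mg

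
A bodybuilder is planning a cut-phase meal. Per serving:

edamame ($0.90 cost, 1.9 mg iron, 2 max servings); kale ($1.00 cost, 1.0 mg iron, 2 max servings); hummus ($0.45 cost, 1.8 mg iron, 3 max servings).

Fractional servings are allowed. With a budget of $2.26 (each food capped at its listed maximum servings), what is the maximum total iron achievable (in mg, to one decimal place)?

Iron per dollar: hummus 4, edamame 2.111, kale 1.
Take 3 servings of hummus: spends $1.35, +5.4 mg iron (running total 5.4 mg).
Take 1.011 servings of edamame: spends $0.91, +1.9 mg iron (running total 7.3 mg).
Filling greedily by iron-per-dollar is optimal for one linear limit, giving 7.3 mg.

7.3 mg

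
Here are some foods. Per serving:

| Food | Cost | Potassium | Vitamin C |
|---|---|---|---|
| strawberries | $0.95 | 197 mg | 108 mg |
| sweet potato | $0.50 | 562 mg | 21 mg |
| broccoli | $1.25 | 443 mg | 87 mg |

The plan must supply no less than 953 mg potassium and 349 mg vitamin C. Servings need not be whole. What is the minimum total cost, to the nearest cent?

$3.26

An LP optimum is at a vertex; with two nutrient constraints at most two foods are used. Check each candidate.
strawberries only: max(953/197, 349/108) = 4.838 servings → $4.60.
sweet potato only: max(953/562, 349/21) = 16.62 servings → $8.31.
broccoli only: max(953/443, 349/87) = 4.011 servings → $5.01.
strawberries + sweet potato with both tight: 3.114 servings and 0.6042 servings → $3.26.
strawberries + broccoli with both tight: 2.335 servings and 1.113 servings → $3.61.
sweet potato + broccoli: intersection lies outside the first quadrant.
The minimum over all feasible corners is $3.26.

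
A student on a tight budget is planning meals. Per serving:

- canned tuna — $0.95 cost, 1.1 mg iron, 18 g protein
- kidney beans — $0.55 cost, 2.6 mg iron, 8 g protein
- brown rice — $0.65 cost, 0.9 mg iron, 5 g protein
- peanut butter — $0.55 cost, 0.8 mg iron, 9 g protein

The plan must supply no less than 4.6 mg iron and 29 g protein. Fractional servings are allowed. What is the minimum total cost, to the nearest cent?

Minimising a linear cost over {iron ≥ 4.6, protein ≥ 29, servings ≥ 0} — the optimum is at a vertex, using one or two foods.
canned tuna only: max(4.6/1.1, 29/18) = 4.182 servings → $3.97.
kidney beans only: max(4.6/2.6, 29/8) = 3.625 servings → $1.99.
brown rice only: max(4.6/0.9, 29/5) = 5.8 servings → $3.77.
peanut butter only: max(4.6/0.8, 29/9) = 5.75 servings → $3.16.
canned tuna + kidney beans with both tight: 1.016 servings and 1.339 servings → $1.70.
canned tuna + brown rice with both tight: 0.2897 servings and 4.757 servings → $3.37.
canned tuna + peanut butter: intersection lies outside the first quadrant.
kidney beans + brown rice: intersection lies outside the first quadrant.
kidney beans + peanut butter with both tight: 1.071 servings and 2.271 servings → $1.84.
brown rice + peanut butter with both tight: 4.439 servings and 0.7561 servings → $3.30.
Cheapest feasible corner: $1.70.

$1.70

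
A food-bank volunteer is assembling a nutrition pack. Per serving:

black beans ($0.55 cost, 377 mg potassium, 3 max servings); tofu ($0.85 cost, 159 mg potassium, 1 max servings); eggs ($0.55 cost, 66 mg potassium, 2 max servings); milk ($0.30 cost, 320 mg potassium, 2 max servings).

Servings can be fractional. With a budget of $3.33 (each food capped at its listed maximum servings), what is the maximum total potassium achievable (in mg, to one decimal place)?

Potassium per dollar: milk 1067, black beans 685.5, tofu 187.1, eggs 120.
Take 2 servings of milk: spends $0.60, +640.0 mg potassium (running total 640.0 mg).
Take 3 servings of black beans: spends $1.65, +1131.0 mg potassium (running total 1771.0 mg).
Take 1 serving of tofu: spends $0.85, +159.0 mg potassium (running total 1930.0 mg).
Take 0.4182 servings of eggs: spends $0.23, +27.6 mg potassium (running total 1957.6 mg).
Greedy by best ratio exhausts the cost allowance optimally: 1957.6 mg.

1957.6 mg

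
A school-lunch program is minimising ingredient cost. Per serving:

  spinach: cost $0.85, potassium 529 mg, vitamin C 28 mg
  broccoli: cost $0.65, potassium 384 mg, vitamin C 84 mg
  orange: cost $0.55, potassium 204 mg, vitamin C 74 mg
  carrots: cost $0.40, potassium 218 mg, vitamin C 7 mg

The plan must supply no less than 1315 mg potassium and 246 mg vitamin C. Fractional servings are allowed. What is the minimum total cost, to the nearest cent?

$2.20

Minimising a linear cost over {potassium ≥ 1315, vitamin C ≥ 246, servings ≥ 0} — the optimum is at a vertex, using one or two foods.
spinach only: max(1315/529, 246/28) = 8.786 servings → $7.47.
broccoli only: max(1315/384, 246/84) = 3.424 servings → $2.23.
orange only: max(1315/204, 246/74) = 6.446 servings → $3.55.
carrots only: max(1315/218, 246/7) = 35.14 servings → $14.06.
spinach + broccoli with both tight: 0.4749 servings and 2.77 servings → $2.20.
spinach + orange with both tight: 1.41 servings and 2.791 servings → $2.73.
spinach + carrots: the both-tight solution has a negative serving — not a feasible corner.
broccoli + orange: the both-tight solution has a negative serving — not a feasible corner.
broccoli + carrots with both tight: 2.843 servings and 1.024 servings → $2.26.
orange + carrots with both tight: 3.021 servings and 3.205 servings → $2.94.
So the least-cost plan costs $2.20.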